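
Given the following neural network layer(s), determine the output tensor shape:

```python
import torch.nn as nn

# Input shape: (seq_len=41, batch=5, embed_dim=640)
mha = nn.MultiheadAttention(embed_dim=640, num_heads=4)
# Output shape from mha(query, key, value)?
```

Input: (41, 5, 640) -> Output: (41, 5, 640)

Answer: (41, 5, 640)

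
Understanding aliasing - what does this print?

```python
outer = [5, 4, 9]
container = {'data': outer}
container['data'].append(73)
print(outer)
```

Key concept: dict holds reference to list.
Step by step:
`outer = [5, 4, 9]` → outer = [5, 4, 9]
`container = {'data': outer}` → container = {'data': [5, 4, 9]}
`container['data'].append(73)` → outer = [5, 4, 9, 73]; container = {'data': [5, 4, 9, 73]}
`print(outer)` → prints [5, 4, 9, 73]

Answer: [5, 4, 9, 73]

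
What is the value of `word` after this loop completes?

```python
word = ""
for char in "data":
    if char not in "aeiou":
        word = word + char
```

Remove vowels from 'data'
`word` takes the values: "" → "d" → "dt"

Answer: "dt"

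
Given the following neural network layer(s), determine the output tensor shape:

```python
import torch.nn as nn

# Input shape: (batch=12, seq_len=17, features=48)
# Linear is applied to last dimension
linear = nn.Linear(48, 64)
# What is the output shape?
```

Input: (12, 17, 48) -> Output: (12, 17, 64)

Answer: (12, 17, 64)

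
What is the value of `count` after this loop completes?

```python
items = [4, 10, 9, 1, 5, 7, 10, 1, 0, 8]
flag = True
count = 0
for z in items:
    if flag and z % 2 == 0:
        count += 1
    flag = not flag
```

Count even values at even positions
`count` takes the values: 0 → 1 → 2 → 3

Answer: 3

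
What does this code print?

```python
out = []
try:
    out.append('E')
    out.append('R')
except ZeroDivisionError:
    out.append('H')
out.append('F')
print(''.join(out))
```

Execution trace: 'E' (try body) → 'R' (try body, no exception) → 'F' (after the try/except). Output: ERF

Answer: ERF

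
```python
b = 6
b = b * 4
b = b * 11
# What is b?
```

Trace:
`b = 6` → b = 6
`b = b * 4` → b = 24
`b = b * 11` → b = 264
So b = 264

Answer: 264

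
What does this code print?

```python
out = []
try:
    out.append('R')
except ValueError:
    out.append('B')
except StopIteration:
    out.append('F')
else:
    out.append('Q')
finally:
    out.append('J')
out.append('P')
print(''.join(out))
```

Execution trace: 'R' (try body, no exception) → 'Q' (else) → 'J' (finally) → 'P' (after the try/except). Output: RQJP

Answer: RQJP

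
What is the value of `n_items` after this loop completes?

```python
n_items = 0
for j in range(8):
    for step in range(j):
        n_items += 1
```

Triangle number: 0+1+2+...+7
`n_items` takes the values: 0 → 1 → 2 → 3 → 4 → 5 → 6 → 7 → 8 → 9 → 10 → 11 → 12 → 13 → 14 → 15 → 16 → 17 → 18 → 19 → 20 → 21 → 22 → 23 → 24 → 25 → 26 → 27 → 28

Answer: 28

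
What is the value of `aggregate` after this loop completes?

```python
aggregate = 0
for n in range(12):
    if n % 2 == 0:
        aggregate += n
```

Sum of even numbers 0 to 11
`aggregate` takes the values: 0 → 2 → 6 → 12 → 20 → 30

Answer: 30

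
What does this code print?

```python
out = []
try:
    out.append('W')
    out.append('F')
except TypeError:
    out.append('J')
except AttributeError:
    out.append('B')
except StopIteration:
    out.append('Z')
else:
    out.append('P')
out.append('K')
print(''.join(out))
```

Execution trace: 'W' (try body) → 'F' (try body, no exception) → 'P' (else) → 'K' (after the try/except). Output: WFPK

Answer: WFPK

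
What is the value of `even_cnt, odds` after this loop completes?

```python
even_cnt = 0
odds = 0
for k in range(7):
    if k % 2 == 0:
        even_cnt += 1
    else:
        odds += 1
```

Count evens and odds in range(7)
`even_cnt, odds` takes the values: (0, 0) → (1, 0) → (1, 1) → (2, 1) → (2, 2) → (3, 2) → (3, 3) → (4, 3)

Answer: 4, 3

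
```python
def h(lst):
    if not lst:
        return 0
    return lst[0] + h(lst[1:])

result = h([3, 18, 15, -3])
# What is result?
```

3 + 18 + 15 + (-3) + 0 = 33

Answer: 33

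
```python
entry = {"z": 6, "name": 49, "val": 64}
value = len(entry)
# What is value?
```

Trace:
`entry = {"z": 6, "name": 49, "val": 64}` → entry = {'z': 6, 'name': 49, 'val': 64}
`value = len(entry)` → value = 3
So value = 3

Answer: 3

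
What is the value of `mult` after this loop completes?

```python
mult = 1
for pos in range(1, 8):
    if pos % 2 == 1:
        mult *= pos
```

Product of odd numbers 1 to 7
`mult` takes the values: 1 → 3 → 15 → 105

Answer: 105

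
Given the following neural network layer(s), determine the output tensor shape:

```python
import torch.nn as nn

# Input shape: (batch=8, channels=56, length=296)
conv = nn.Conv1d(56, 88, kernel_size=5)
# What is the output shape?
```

Input: (8, 56, 296) -> Output: (8, 88, 292)

Answer: (8, 88, 292)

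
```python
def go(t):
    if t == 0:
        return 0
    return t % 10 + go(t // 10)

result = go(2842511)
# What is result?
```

Sum of digits of 2842511: 1 + 1 + 5 + 2 + 4 + 8 + 2 = 23

Answer: 23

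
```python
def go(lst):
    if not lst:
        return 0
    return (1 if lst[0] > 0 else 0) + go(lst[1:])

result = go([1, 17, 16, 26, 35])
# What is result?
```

Count of positive elements in [1, 17, 16, 26, 35] = 5

Answer: 5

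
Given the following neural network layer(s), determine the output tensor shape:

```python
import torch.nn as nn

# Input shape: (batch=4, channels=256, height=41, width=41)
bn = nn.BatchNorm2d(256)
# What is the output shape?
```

Input: (4, 256, 41, 41) -> Output: (4, 256, 41, 41)

Answer: (4, 256, 41, 41)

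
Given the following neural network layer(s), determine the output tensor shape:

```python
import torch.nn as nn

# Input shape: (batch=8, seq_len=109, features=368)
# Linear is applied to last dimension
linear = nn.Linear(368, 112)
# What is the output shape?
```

Input: (8, 109, 368) -> Output: (8, 109, 112)

Answer: (8, 109, 112)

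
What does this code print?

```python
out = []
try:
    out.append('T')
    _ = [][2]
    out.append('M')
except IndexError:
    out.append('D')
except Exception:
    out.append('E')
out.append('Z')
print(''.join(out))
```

Execution trace: 'T' (try body) → 'D' (except IndexError) → 'Z' (after the try/except). Output: TDZ

Answer: TDZ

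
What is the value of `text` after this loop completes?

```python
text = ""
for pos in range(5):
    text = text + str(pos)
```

Concatenate digits 0 to 4
`text` takes the values: "" → "0" → "01" → "012" → "0123" → "01234"

Answer: "01234"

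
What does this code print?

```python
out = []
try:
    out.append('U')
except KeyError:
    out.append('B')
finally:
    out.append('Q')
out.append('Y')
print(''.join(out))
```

Execution trace: 'U' (try body, no exception) → 'Q' (finally) → 'Y' (after the try/except). Output: UQY

Answer: UQY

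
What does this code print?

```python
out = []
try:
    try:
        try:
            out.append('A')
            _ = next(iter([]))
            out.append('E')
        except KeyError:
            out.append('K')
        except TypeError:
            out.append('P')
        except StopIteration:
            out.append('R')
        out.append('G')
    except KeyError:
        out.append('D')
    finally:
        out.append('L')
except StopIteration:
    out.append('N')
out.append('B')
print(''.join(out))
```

Execution trace: 'A' (inner try body) → 'R' (inner except StopIteration) → 'G' (try body, no exception) → 'L' (finally) → 'B' (after the try/except). Output: ARGLB

Answer: ARGLB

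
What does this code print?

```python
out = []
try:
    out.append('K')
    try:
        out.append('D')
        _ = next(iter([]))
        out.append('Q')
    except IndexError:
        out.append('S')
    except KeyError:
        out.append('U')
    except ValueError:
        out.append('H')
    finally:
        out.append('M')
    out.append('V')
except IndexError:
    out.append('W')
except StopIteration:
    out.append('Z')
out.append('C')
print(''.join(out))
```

Execution trace: 'K' (try body) → 'D' (inner try body) → 'M' (inner finally) → 'Z' (except StopIteration) → 'C' (after the try/except). Output: KDMZC

Answer: KDMZC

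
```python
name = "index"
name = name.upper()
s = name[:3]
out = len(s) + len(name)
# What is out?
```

Trace:
`name = "index"` → name = 'index'
`name = name.upper()` → name = 'INDEX'
`s = name[:3]` → s = 'IND'
`out = len(s) + len(name)` → out = 8
So out = 8

Answer: 8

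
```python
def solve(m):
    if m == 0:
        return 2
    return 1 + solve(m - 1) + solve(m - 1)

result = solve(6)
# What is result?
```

solve(m) = 1 + 2·solve(m-1), solve(0)=2. Closed form: (2+1)·2^6 - 1 = 191.

Answer: 191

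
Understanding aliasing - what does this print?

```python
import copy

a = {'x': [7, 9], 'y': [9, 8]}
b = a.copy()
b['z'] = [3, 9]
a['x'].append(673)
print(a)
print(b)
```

Key concept: shallow copy of dict with mutable values.
Step by step:
`a = {'x': [7, 9], 'y': [9, 8]}` → a = {'x': [7, 9], 'y': [9, 8]}
`b = a.copy()` → b = {'x': [7, 9], 'y': [9, 8]}
`b['z'] = [3, 9]` → b = {'x': [7, 9], 'y': [9, 8], 'z': [3, 9]}
`a['x'].append(673)` → a = {'x': [7, 9, 673], 'y': [9, 8]}; b = {'x': [7, 9, 673], 'y': [9, 8], 'z': [3, 9]}
`print(a)` → prints {'x': [7, 9, 673], 'y': [9, 8]}
`print(b)` → prints {'x': [7, 9, 673], 'y': [9, 8], 'z': [3, 9]}

Answer:
{'x': [7, 9, 673], 'y': [9, 8]}
{'x': [7, 9, 673], 'y': [9, 8], 'z': [3, 9]}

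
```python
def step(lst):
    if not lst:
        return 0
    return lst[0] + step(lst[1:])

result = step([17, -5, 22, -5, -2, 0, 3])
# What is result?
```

17 + (-5) + 22 + (-5) + (-2) + 0 + 3 + 0 = 30

Answer: 30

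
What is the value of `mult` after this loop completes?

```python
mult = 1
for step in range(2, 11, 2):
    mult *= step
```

Product of even numbers 2 to 10
`mult` takes the values: 1 → 2 → 8 → 48 → 384 → 3840

Answer: 3840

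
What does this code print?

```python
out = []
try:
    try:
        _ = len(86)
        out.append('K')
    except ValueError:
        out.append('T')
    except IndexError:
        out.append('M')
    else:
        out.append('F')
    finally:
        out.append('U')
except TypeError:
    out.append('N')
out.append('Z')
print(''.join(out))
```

Execution trace: 'U' (finally) → 'N' (outer except TypeError) → 'Z' (after the try/except). Output: UNZ

Answer: UNZ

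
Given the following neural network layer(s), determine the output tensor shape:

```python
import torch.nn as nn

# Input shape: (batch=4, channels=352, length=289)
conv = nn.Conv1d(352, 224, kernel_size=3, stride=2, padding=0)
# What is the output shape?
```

Input: (4, 352, 289) -> Output: (4, 224, 144)

Answer: (4, 224, 144)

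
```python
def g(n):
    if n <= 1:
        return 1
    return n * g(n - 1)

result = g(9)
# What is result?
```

g(9) = 9 * 8 * 7 * 6 * 5 * 4 * 3 * 2 * 1 = 362880

Answer: 362880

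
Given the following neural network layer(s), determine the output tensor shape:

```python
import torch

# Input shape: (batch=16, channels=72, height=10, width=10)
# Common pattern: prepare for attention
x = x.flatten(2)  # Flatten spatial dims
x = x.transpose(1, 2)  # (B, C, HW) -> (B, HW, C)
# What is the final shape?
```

Input: (16, 72, 10, 10) -> after flatten(2): (16, 72, 100) -> Output: (16, 100, 72)

Answer: (16, 100, 72)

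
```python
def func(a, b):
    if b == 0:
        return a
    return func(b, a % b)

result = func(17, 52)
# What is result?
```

func(17, 52) -> func(52, 17) -> func(17, 1) -> func(1, 0) -> 1

Answer: 1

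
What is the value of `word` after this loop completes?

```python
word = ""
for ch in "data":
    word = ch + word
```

Reverse 'data'
`word` takes the values: "" → "d" → "ad" → "tad" → "atad"

Answer: "atad"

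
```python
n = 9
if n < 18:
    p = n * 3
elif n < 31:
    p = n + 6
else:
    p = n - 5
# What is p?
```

Trace:
`n = 9` → n = 9
`if n < 18: ...` → n < 18 is True → p = 27
So p = 27

Answer: 27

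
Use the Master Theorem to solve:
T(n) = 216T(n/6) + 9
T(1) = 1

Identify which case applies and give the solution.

a=216, b=6, f(n)=9. log_6(216) = 3. Since c=0 < 3, Case 1 applies: T(n) = Θ(n^log_b(a)) = O(n^3).

Answer: O(n^3) - Case 1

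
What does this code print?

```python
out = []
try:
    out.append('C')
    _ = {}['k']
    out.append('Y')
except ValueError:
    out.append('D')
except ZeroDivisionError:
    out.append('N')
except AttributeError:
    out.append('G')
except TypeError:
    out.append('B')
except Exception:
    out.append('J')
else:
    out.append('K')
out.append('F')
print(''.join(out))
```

Execution trace: 'C' (try body) → 'J' (except Exception) → 'F' (after the try/except). Output: CJF

Answer: CJF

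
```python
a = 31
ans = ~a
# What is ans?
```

Trace:
`a = 31` → a = 31
`ans = ~a` → ans = -32
So ans = -32

Answer: -32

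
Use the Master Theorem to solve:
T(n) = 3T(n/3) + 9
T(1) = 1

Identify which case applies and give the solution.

a=3, b=3, f(n)=9. log_3(3) = 1. Since c=0 < 1, Case 1 applies: T(n) = Θ(n^log_b(a)) = O(n).

Answer: O(n) - Case 1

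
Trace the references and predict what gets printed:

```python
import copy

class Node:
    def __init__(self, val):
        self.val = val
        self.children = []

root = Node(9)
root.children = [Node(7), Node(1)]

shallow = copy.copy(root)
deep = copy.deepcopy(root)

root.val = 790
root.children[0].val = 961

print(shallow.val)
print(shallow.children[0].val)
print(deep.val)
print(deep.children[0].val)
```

Key concept: deep copy with custom objects.
Step by step:
`root = Node(9)` → root = Node(val=9, children=[])
`root.children = [Node(7), Node(1)]` → root = Node(val=9, children=[Node(val=7, children=[]), Node(val=1, children=[])])
`shallow = copy.copy(root)` → shallow = Node(val=9, children=[Node(val=7, children=[]), Node(val=1, children=[])])
`deep = copy.deepcopy(root)` → deep = Node(val=9, children=[Node(val=7, children=[]), Node(val=1, children=[])])
`root.val = 790` → root = Node(val=790, children=[Node(val=7, children=[]), Node(val=1, children=[])])
`root.children[0].val = 961` → root = Node(val=790, children=[Node(val=961, children=[]), Node(val=1, children=[])]); shallow = Node(val=9, children=[Node(val=961, children=[]), Node(val=1, children=[])])
`print(shallow.val)` → prints 9
`print(shallow.children[0].val)` → prints 961
`print(deep.val)` → prints 9
`print(deep.children[0].val)` → prints 7

Answer:
9
961
9
7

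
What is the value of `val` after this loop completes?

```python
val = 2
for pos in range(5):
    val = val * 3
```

Multiply by 3, 5 times: 2 * 3^5 = 486
`val` takes the values: 2 → 6 → 18 → 54 → 162 → 486

Answer: 486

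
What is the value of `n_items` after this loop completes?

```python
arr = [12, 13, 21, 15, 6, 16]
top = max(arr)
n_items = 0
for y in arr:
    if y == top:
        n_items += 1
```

Count of max value 21 in [12, 13, 21, 15, 6, 16]
`n_items` takes the values: 0 → 1

Answer: 1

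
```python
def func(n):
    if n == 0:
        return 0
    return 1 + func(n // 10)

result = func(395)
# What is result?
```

Count of digits of 395: 3

Answer: 3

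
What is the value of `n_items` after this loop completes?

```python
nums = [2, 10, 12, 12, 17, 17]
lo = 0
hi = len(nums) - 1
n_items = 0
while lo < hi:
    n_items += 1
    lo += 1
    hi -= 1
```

Iterations until pointers meet (list length 6)
`n_items` takes the values: 0 → 1 → 2 → 3

Answer: 3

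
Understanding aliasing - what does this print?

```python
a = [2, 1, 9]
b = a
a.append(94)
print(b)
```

Key concept: basic list aliasing.
Step by step:
`a = [2, 1, 9]` → a = [2, 1, 9]
`b = a` → b = [2, 1, 9] (same object as a)
`a.append(94)` → a = [2, 1, 9, 94] (same object as b); b = [2, 1, 9, 94] (same object as a)
`print(b)` → prints [2, 1, 9, 94]

Answer: [2, 1, 9, 94]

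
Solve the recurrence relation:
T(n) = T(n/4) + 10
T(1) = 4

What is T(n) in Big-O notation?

Each step divides n by 4 and adds 10. After log_4(n) steps we reach T(1)=4. So T(n) = 10·log_4(n) + 4 = O(log n).

Answer: O(log n)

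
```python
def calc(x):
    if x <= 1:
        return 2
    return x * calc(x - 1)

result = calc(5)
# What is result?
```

calc(5) = 5 * 4 * 3 * 2 * 2 = 240

Answer: 240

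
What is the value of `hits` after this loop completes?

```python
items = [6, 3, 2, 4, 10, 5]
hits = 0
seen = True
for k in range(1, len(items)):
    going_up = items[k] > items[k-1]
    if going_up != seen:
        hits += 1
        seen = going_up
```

Count direction changes in [6, 3, 2, 4, 10, 5]
`hits` takes the values: 0 → 1 → 2 → 3

Answer: 3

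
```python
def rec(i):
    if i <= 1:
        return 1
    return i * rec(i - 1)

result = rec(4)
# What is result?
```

rec(4) = 4 * 3 * 2 * 1 = 24

Answer: 24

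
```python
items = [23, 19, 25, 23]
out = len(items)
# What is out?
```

Trace:
`items = [23, 19, 25, 23]` → items = [23, 19, 25, 23]
`out = len(items)` → out = 4
So out = 4

Answer: 4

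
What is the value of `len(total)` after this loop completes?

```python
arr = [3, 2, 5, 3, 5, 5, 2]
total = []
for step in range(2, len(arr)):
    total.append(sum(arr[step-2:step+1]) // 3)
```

Number of 3-element averages
`total` takes the values: [] → [3] → [3, 3] → [3, 3, 4] → [3, 3, 4, 4] → [3, 3, 4, 4, 4]
So `len(total)` = 5

Answer: 5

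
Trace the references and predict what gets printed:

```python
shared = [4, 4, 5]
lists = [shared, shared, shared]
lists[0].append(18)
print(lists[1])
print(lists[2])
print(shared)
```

Key concept: list of same reference.
Step by step:
`shared = [4, 4, 5]` → shared = [4, 4, 5]
`lists = [shared, shared, shared]` → lists = [[4, 4, 5], [4, 4, 5], [4, 4, 5]]
`lists[0].append(18)` → shared = [4, 4, 5, 18]; lists = [[4, 4, 5, 18], [4, 4, 5, 18], [4, 4, 5, 18]]
`print(lists[1])` → prints [4, 4, 5, 18]
`print(lists[2])` → prints [4, 4, 5, 18]
`print(shared)` → prints [4, 4, 5, 18]

Answer:
[4, 4, 5, 18]
[4, 4, 5, 18]
[4, 4, 5, 18]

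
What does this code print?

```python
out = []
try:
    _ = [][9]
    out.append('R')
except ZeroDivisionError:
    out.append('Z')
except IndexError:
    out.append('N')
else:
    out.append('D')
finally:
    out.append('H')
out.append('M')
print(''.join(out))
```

Execution trace: 'N' (except IndexError) → 'H' (finally) → 'M' (after the try/except). Output: NHM

Answer: NHM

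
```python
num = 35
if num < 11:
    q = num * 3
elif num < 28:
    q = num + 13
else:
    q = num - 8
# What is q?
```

Trace:
`num = 35` → num = 35
`if num < 11: ...` → num < 11 is False, num < 28 is False, take else branch → q = 27
So q = 27

Answer: 27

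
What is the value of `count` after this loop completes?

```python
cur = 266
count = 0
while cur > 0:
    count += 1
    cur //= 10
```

Count digits by repeated division by 10
`count` takes the values: 0 → 1 → 2 → 3

Answer: 3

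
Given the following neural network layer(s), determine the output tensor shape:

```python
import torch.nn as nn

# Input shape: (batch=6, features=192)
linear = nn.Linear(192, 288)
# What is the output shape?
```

Input: (6, 192) -> Output: (6, 288)

Answer: (6, 288)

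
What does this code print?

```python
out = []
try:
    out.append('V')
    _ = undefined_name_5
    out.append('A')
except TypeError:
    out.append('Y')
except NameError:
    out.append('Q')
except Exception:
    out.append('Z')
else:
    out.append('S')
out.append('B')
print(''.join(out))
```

Execution trace: 'V' (try body) → 'Q' (except NameError) → 'B' (after the try/except). Output: VQB

Answer: VQB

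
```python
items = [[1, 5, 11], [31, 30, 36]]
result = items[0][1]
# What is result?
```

Trace:
`items = [[1, 5, 11], [31, 30, 36]]` → items = [[1, 5, 11], [31, 30, 36]]
`result = items[0][1]` → result = 5
So result = 5

Answer: 5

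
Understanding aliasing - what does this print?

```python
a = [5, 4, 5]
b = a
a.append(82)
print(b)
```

Key concept: basic list aliasing.
Step by step:
`a = [5, 4, 5]` → a = [5, 4, 5]
`b = a` → b = [5, 4, 5] (same object as a)
`a.append(82)` → a = [5, 4, 5, 82] (same object as b); b = [5, 4, 5, 82] (same object as a)
`print(b)` → prints [5, 4, 5, 82]

Answer: [5, 4, 5, 82]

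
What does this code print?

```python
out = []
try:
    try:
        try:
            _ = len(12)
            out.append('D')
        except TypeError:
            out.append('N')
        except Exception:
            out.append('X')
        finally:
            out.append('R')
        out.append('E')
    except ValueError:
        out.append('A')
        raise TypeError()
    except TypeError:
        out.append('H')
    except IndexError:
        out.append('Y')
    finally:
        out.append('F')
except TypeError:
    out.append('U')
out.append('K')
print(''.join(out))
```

Execution trace: 'N' (inner except TypeError) → 'R' (inner finally) → 'E' (try body, no exception) → 'F' (finally) → 'K' (after the try/except). Output: NREFK

Answer: NREFK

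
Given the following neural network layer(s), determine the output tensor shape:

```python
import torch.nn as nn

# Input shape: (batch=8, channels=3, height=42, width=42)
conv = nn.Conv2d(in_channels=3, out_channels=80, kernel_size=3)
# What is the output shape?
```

Input: (8, 3, 42, 42) -> Output: (8, 80, 40, 40)

Answer: (8, 80, 40, 40)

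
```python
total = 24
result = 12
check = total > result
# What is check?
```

Trace:
`total = 24` → total = 24
`result = 12` → result = 12
`check = total > result` → check = True
So check = True

Answer: True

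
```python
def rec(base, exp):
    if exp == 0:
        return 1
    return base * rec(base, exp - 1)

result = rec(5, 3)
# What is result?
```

rec(5, 3) = 5 * 5 * 5 = 125

Answer: 125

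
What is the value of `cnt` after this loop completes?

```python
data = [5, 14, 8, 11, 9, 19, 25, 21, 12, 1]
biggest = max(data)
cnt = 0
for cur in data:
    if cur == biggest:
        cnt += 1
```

Count of max value 25 in [5, 14, 8, 11, 9, 19, 25, 21, 12, 1]
`cnt` takes the values: 0 → 1

Answer: 1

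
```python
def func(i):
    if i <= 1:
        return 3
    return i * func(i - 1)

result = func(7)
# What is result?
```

func(7) = 7 * 6 * 5 * 4 * 3 * 2 * 3 = 15120

Answer: 15120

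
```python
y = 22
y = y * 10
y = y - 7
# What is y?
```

Trace:
`y = 22` → y = 22
`y = y * 10` → y = 220
`y = y - 7` → y = 213
So y = 213

Answer: 213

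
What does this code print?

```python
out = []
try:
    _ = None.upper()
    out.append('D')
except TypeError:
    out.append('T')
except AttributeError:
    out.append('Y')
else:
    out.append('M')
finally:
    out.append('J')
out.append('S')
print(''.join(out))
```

Execution trace: 'Y' (except AttributeError) → 'J' (finally) → 'S' (after the try/except). Output: YJS

Answer: YJS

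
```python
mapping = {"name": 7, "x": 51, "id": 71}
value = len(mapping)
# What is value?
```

Trace:
`mapping = {"name": 7, "x": 51, "id": 71}` → mapping = {'name': 7, 'x': 51, 'id': 71}
`value = len(mapping)` → value = 3
So value = 3

Answer: 3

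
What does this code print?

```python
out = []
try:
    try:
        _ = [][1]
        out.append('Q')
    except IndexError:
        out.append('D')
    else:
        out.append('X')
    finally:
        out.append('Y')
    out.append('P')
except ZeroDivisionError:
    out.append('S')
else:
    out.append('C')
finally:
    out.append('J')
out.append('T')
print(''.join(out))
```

Execution trace: 'D' (inner except IndexError) → 'Y' (inner finally) → 'P' (try body, no exception) → 'C' (else) → 'J' (finally) → 'T' (after the try/except). Output: DYPCJT

Answer: DYPCJT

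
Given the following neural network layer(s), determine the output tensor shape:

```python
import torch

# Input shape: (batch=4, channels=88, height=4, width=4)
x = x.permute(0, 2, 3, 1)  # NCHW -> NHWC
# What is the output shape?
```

Input: (4, 88, 4, 4) -> Output: (4, 4, 4, 88)

Answer: (4, 4, 4, 88)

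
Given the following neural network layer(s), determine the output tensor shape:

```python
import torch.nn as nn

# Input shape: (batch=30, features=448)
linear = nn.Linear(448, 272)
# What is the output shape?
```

Input: (30, 448) -> Output: (30, 272)

Answer: (30, 272)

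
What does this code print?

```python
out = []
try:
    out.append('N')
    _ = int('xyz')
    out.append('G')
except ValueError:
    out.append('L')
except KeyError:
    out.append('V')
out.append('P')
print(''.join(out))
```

Execution trace: 'N' (try body) → 'L' (except ValueError) → 'P' (after the try/except). Output: NLP

Answer: NLP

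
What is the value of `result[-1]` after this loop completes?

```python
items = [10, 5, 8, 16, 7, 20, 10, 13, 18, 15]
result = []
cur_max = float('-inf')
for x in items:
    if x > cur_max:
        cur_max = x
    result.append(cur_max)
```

Running max ends at 20
`result` takes the values: [] → [10] → [10, 10] → [10, 10, 10] → [10, 10, 10, 16] → [10, 10, 10, 16, 16] → [10, 10, 10, 16, 16, 20] → [10, 10, 10, 16, 16, 20, 20] → [10, 10, 10, 16, 16, 20, 20, 20] → [10, 10, 10, 16, 16, 20, 20, 20, 20] → [10, 10, 10, 16, 16, 20, 20, 20, 20, 20]
So `result[-1]` = 20

Answer: 20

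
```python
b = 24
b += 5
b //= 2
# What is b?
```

Trace:
`b = 24` → b = 24
`b += 5` → b = 29
`b //= 2` → b = 14
So b = 14

Answer: 14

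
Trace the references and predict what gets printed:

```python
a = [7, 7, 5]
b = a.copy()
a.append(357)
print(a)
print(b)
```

Key concept: list.copy() creates independent copy.
Step by step:
`a = [7, 7, 5]` → a = [7, 7, 5]
`b = a.copy()` → b = [7, 7, 5]
`a.append(357)` → a = [7, 7, 5, 357]
`print(a)` → prints [7, 7, 5, 357]
`print(b)` → prints [7, 7, 5]

Answer:
[7, 7, 5, 357]
[7, 7, 5]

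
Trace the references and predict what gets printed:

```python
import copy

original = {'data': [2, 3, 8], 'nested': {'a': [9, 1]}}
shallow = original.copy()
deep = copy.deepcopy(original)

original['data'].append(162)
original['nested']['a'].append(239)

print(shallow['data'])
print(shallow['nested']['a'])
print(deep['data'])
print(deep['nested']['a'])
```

Key concept: comparing shallow vs deep copy.
Step by step:
`original = {'data': [2, 3, 8], 'nested': {'a': [9, 1]}}` → original = {'data': [2, 3, 8], 'nested': {'a': [9, 1]}}
`shallow = original.copy()` → shallow = {'data': [2, 3, 8], 'nested': {'a': [9, 1]}}
`deep = copy.deepcopy(original)` → deep = {'data': [2, 3, 8], 'nested': {'a': [9, 1]}}
`original['data'].append(162)` → original = {'data': [2, 3, 8, 162], 'nested': {'a': [9, 1]}}; shallow = {'data': [2, 3, 8, 162], 'nested': {'a': [9, 1]}}
`original['nested']['a'].append(239)` → original = {'data': [2, 3, 8, 162], 'nested': {'a': [9, 1, 239]}}; shallow = {'data': [2, 3, 8, 162], 'nested': {'a': [9, 1, 239]}}
`print(shallow['data'])` → prints [2, 3, 8, 162]
`print(shallow['nested']['a'])` → prints [9, 1, 239]
`print(deep['data'])` → prints [2, 3, 8]
`print(deep['nested']['a'])` → prints [9, 1]

Answer:
[2, 3, 8, 162]
[9, 1, 239]
[2, 3, 8]
[9, 1]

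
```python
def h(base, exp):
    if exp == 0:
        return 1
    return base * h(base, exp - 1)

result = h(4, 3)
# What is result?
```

h(4, 3) = 4 * 4 * 4 = 64

Answer: 64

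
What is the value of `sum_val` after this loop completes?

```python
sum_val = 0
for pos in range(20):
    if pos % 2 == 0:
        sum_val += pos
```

Sum of even numbers 0 to 19
`sum_val` takes the values: 0 → 2 → 6 → 12 → 20 → 30 → 42 → 56 → 72 → 90

Answer: 90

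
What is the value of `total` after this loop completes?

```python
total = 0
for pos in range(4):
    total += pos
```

Sum of 0 to 3 = 6
`total` takes the values: 0 → 1 → 3 → 6

Answer: 6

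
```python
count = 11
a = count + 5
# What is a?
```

Trace:
`count = 11` → count = 11
`a = count + 5` → a = 16
So a = 16

Answer: 16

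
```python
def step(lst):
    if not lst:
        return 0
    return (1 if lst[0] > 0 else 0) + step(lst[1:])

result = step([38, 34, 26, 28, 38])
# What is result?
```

Count of positive elements in [38, 34, 26, 28, 38] = 5

Answer: 5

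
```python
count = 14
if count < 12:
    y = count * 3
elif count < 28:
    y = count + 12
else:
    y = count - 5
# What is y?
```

Trace:
`count = 14` → count = 14
`if count < 12: ...` → count < 12 is False, count < 28 is True → y = 26
So y = 26

Answer: 26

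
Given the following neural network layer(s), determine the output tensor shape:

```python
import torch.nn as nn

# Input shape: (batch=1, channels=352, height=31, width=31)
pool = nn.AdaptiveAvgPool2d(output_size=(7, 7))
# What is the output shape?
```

Input: (1, 352, 31, 31) -> Output: (1, 352, 7, 7)

Answer: (1, 352, 7, 7)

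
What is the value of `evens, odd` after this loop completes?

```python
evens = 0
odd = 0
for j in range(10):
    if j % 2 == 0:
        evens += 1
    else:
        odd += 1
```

Count evens and odds in range(10)
`evens, odd` takes the values: (0, 0) → (1, 0) → (1, 1) → (2, 1) → (2, 2) → (3, 2) → (3, 3) → (4, 3) → (4, 4) → (5, 4) → (5, 5)

Answer: 5, 5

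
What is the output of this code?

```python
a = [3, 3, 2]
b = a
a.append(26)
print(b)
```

Key concept: basic list aliasing.
Step by step:
`a = [3, 3, 2]` → a = [3, 3, 2]
`b = a` → b = [3, 3, 2] (same object as a)
`a.append(26)` → a = [3, 3, 2, 26] (same object as b); b = [3, 3, 2, 26] (same object as a)
`print(b)` → prints [3, 3, 2, 26]

Answer: [3, 3, 2, 26]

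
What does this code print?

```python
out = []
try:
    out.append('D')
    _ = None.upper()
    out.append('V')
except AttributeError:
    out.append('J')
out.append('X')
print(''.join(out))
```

Execution trace: 'D' (try body) → 'J' (except AttributeError) → 'X' (after the try/except). Output: DJX

Answer: DJX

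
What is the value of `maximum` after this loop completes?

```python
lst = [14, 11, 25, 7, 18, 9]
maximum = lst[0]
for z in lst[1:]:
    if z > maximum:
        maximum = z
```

Maximum of [14, 11, 25, 7, 18, 9]
`maximum` takes the values: 14 → 25

Answer: 25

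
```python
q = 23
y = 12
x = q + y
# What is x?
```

Trace:
`q = 23` → q = 23
`y = 12` → y = 12
`x = q + y` → x = 35
So x = 35

Answer: 35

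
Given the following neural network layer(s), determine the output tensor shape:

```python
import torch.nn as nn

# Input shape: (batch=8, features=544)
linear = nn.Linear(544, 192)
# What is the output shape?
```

Input: (8, 544) -> Output: (8, 192)

Answer: (8, 192)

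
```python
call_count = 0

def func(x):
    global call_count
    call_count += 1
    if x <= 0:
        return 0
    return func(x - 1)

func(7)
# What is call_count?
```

Linear recursion stepping by 1: 8 calls from x=7 down to ≤0.

Answer: 8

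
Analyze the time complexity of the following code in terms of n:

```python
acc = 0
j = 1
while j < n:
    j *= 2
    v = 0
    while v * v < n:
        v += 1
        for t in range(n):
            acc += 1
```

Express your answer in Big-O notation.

Each loop level contributes: log n × √n × n. Multiplying the contributions gives O(n√n log n).

Answer: O(n√n log n)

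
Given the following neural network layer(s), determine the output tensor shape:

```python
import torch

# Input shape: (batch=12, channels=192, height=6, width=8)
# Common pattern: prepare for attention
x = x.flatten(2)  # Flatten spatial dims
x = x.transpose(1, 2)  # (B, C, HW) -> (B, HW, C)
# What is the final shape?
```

Input: (12, 192, 6, 8) -> after flatten(2): (12, 192, 48) -> Output: (12, 48, 192)

Answer: (12, 48, 192)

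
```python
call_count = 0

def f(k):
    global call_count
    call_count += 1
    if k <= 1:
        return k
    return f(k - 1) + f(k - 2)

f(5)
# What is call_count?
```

Calls(k) = 1 + Calls(k-1) + Calls(k-2); Calls(0)=Calls(1)=1. For k=5 this gives 15.

Answer: 15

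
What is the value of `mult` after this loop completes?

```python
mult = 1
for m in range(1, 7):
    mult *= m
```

6! = 720
`mult` takes the values: 1 → 2 → 6 → 24 → 120 → 720

Answer: 720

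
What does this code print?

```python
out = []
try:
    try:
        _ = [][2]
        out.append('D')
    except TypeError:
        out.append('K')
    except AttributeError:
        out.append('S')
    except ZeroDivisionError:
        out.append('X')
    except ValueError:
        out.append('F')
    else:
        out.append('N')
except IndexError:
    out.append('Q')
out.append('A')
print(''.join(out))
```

Execution trace: 'Q' (outer except IndexError) → 'A' (after the try/except). Output: QA

Answer: QA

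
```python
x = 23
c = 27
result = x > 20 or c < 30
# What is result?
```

Trace:
`x = 23` → x = 23
`c = 27` → c = 27
`result = x > 20 or c < 30` → result = True
So result = True

Answer: True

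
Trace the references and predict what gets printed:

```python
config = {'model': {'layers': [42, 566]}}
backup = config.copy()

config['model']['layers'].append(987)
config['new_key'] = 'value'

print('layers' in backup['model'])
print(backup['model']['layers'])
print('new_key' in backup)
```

Key concept: shallow copy gotcha with nested dict.
Step by step:
`config = {'model': {'layers': [42, 566]}}` → config = {'model': {'layers': [42, 566]}}
`backup = config.copy()` → backup = {'model': {'layers': [42, 566]}}
`config['model']['layers'].append(987)` → config = {'model': {'layers': [42, 566, 987]}}; backup = {'model': {'layers': [42, 566, 987]}}
`config['new_key'] = 'value'` → config = {'model': {'layers': [42, 566, 987]}, 'new_key': 'value'}
`print('layers' in backup['model'])` → prints True
`print(backup['model']['layers'])` → prints [42, 566, 987]
`print('new_key' in backup)` → prints False

Answer:
True
[42, 566, 987]
False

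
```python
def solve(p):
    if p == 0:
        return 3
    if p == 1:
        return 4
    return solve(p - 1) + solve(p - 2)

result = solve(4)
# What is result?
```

Build up from base cases: solve(0)=3, solve(1)=4, solve(2)=7, solve(3)=11, solve(4)=18

Answer: 18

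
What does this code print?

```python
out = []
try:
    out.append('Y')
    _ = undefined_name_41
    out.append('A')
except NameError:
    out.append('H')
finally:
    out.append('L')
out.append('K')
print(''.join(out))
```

Execution trace: 'Y' (try body) → 'H' (except NameError) → 'L' (finally) → 'K' (after the try/except). Output: YHLK

Answer: YHLK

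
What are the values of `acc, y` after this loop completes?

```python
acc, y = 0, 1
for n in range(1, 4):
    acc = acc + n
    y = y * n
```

Sum and factorial of 1 to 3
`acc, y` takes the values: (0, 1) → (1, 1) → (3, 1) → (3, 2) → (6, 2) → (6, 6)

Answer: 6, 6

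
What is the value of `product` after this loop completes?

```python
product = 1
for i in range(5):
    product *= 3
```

3^5 = 243
`product` takes the values: 1 → 3 → 9 → 27 → 81 → 243

Answer: 243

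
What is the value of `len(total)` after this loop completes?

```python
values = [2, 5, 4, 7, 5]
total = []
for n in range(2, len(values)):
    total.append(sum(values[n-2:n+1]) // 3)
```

Number of 3-element averages
`total` takes the values: [] → [3] → [3, 5] → [3, 5, 5]
So `len(total)` = 3

Answer: 3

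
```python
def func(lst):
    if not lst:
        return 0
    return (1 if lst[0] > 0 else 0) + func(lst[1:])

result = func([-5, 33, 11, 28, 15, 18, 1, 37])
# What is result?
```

Count of positive elements in [-5, 33, 11, 28, 15, 18, 1, 37] = 7

Answer: 7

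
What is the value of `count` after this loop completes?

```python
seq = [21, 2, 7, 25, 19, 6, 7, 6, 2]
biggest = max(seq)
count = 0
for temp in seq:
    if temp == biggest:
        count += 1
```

Count of max value 25 in [21, 2, 7, 25, 19, 6, 7, 6, 2]
`count` takes the values: 0 → 1

Answer: 1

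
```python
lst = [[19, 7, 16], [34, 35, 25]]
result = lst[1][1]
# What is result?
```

Trace:
`lst = [[19, 7, 16], [34, 35, 25]]` → lst = [[19, 7, 16], [34, 35, 25]]
`result = lst[1][1]` → result = 35
So result = 35

Answer: 35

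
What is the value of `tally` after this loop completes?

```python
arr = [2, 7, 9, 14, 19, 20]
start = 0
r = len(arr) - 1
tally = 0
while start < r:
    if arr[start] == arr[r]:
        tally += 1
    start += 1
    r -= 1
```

Count matching pairs from ends
`tally` takes the values: 0

Answer: 0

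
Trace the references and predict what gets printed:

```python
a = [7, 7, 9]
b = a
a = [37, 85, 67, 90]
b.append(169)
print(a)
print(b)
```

Key concept: rebinding vs mutation: a is rebound to a new list, b still points at the original.
Step by step:
`a = [7, 7, 9]` → a = [7, 7, 9]
`b = a` → b = [7, 7, 9] (same object as a)
`a = [37, 85, 67, 90]` → a = [37, 85, 67, 90]
`b.append(169)` → b = [7, 7, 9, 169]
`print(a)` → prints [37, 85, 67, 90]
`print(b)` → prints [7, 7, 9, 169]

Answer:
[37, 85, 67, 90]
[7, 7, 9, 169]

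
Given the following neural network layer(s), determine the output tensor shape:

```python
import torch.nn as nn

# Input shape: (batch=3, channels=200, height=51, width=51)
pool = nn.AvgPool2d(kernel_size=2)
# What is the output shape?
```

Input: (3, 200, 51, 51) -> Output: (3, 200, 25, 25)

Answer: (3, 200, 25, 25)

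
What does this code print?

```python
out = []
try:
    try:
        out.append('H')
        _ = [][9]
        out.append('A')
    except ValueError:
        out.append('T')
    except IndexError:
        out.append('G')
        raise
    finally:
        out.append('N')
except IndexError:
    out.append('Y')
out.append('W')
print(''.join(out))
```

Execution trace: 'H' (inner try body) → 'G' (inner except IndexError) → 'N' (inner finally) → 'Y' (outer except IndexError) → 'W' (after the try/except). Output: HGNYW

Answer: HGNYW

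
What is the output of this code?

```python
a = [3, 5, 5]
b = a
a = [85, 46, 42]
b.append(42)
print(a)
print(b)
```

Key concept: rebinding vs mutation: a is rebound to a new list, b still points at the original.
Step by step:
`a = [3, 5, 5]` → a = [3, 5, 5]
`b = a` → b = [3, 5, 5] (same object as a)
`a = [85, 46, 42]` → a = [85, 46, 42]
`b.append(42)` → b = [3, 5, 5, 42]
`print(a)` → prints [85, 46, 42]
`print(b)` → prints [3, 5, 5, 42]

Answer:
[85, 46, 42]
[3, 5, 5, 42]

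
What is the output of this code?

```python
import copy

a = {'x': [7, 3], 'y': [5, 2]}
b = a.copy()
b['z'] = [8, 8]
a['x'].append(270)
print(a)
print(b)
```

Key concept: shallow copy of dict with mutable values.
Step by step:
`a = {'x': [7, 3], 'y': [5, 2]}` → a = {'x': [7, 3], 'y': [5, 2]}
`b = a.copy()` → b = {'x': [7, 3], 'y': [5, 2]}
`b['z'] = [8, 8]` → b = {'x': [7, 3], 'y': [5, 2], 'z': [8, 8]}
`a['x'].append(270)` → a = {'x': [7, 3, 270], 'y': [5, 2]}; b = {'x': [7, 3, 270], 'y': [5, 2], 'z': [8, 8]}
`print(a)` → prints {'x': [7, 3, 270], 'y': [5, 2]}
`print(b)` → prints {'x': [7, 3, 270], 'y': [5, 2], 'z': [8, 8]}

Answer:
{'x': [7, 3, 270], 'y': [5, 2]}
{'x': [7, 3, 270], 'y': [5, 2], 'z': [8, 8]}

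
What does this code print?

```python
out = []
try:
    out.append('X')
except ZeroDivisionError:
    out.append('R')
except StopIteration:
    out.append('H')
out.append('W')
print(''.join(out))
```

Execution trace: 'X' (try body, no exception) → 'W' (after the try/except). Output: XW

Answer: XW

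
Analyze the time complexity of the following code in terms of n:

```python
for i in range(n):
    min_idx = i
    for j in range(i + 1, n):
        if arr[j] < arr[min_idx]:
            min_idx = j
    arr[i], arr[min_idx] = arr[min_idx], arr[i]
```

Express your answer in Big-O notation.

This is Selection sort. Time complexity: O(n²).

Answer: O(n²)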